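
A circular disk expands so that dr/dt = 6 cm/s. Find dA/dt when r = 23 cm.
276π cm²/s

A = πr²
dA/dt = 2πr · dr/dt = 2π(23)(6) = 276π cm²/s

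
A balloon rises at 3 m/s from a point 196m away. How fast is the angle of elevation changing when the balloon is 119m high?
0.011184 rad/s

tan(θ) = y/196
sec²(θ) · dθ/dt = (1/196) · dy/dt
dθ/dt = cos²(θ)/196 · 3 = 196/(196² + 119²) · 3
dθ/dt = 0.011184 rad/s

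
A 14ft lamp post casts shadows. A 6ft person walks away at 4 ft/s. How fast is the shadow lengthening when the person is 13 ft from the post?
3 ft/s

By similar triangles: 14/(x+s) = 6/s
Solving: s = 6x/8
ds/dt = 6/8 · dx/dt = 3/4 · 4 = 3 ft/s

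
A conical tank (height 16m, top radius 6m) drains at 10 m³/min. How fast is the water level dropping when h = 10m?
32/(45π) ≈ 0.2264 m/min

r/h = 6/16, so r = (3/8)h
V = (1/3)πr²h = (1/3)π((3/8)h)²h = (3/64)πh³
dV/dh = (9/64)πh²
dh/dt = (dV/dt)/(dV/dh) = -10/((9/64)π·10²) = -32/(45π) m/min
The level is dropping at 32/(45π) ≈ 0.2264 m/min.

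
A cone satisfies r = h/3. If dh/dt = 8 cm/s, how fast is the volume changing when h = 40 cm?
12800π/9 cm³/s

V = (1/3)π(h/3)²h = πh³/27
dV/dt = πh²/9 · 8
At h = 40: dV/dt = 12800π/9 cm³/s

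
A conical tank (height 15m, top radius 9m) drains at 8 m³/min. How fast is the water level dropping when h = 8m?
25/(72π) ≈ 0.1105 m/min

r/h = 9/15, so r = (3/5)h
V = (1/3)πr²h = (1/3)π((3/5)h)²h = (3/25)πh³
dV/dh = (9/25)πh²
dh/dt = (dV/dt)/(dV/dh) = -8/((9/25)π·8²) = -25/(72π) m/min
The level is dropping at 25/(72π) ≈ 0.1105 m/min.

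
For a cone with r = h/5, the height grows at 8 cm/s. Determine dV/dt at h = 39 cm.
12168π/25 cm³/s

V = (1/3)π(h/5)²h = πh³/75
dV/dt = πh²/25 · 8
At h = 39: dV/dt = 12168π/25 cm³/s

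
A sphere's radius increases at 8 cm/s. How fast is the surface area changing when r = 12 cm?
768π cm²/s

S = 4πr²
dS/dt = dS/dr · dr/dt = 8πr · 8
At r = 12: dS/dt = 768π cm²/s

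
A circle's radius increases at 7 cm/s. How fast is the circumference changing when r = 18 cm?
14π cm/s

C = 2πr
dC/dt = 2π · dr/dt = 2π · 7 = 14π cm/s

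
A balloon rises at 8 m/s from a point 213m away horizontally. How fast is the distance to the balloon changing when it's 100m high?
800√55369/55369 ≈ 3.4 m/s

z² = 213² + y²
z = √(213² + 100²) = √55369
dz/dt = y/z · dy/dt = 100/√55369 · 8 = 800√55369/55369 ≈ 3.4 m/s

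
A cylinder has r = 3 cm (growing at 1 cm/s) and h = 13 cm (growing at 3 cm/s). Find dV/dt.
105π cm³/s

V = πr²h
dV/dt = 2πrh·dr/dt + πr²·dh/dt
= 2π(3)(13)(1) + π(3)²(3)
= 105π cm³/s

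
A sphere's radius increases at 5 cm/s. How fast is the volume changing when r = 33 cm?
21780π cm³/s

V = (4/3)πr³
dV/dt = dV/dr · dr/dt = 4πr² · 5
At r = 33: dV/dt = 21780π cm³/s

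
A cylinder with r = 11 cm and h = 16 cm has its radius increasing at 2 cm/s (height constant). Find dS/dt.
152π cm²/s

S = 2πrh + 2πr² (lateral + bases)
dS/dt = (2πh + 4πr)·dr/dt = (2π·16 + 4π·11)·2
= 152π cm²/s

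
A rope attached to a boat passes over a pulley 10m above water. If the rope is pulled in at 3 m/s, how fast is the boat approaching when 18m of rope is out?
27√14/28 ≈ 3.608 m/s

rope² = x² + 10²
x = √(18² - 10²) = 4√14
dx/dt = (rope/x) · d(rope)/dt = (18/(4√14)) · (-3) = -27√14/28 m/s
The boat approaches at 27√14/28 ≈ 3.608 m/s.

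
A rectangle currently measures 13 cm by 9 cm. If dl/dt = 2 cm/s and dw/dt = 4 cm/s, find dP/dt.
12 cm/s

P = 2(l + w)
dP/dt = 2(dl/dt + dw/dt) = 2(2 + 4) = 12 cm/s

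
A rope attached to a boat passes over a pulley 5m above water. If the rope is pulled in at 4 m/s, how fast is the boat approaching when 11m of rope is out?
11√6/6 ≈ 4.491 m/s

rope² = x² + 5²
x = √(11² - 5²) = 4√6
dx/dt = (rope/x) · d(rope)/dt = (11/(4√6)) · (-4) = -11√6/6 m/s
The boat approaches at 11√6/6 ≈ 4.491 m/s.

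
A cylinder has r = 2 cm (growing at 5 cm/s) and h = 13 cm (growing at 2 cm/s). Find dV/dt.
268π cm³/s

V = πr²h
dV/dt = 2πrh·dr/dt + πr²·dh/dt
= 2π(2)(13)(5) + π(2)²(2)
= 268π cm³/s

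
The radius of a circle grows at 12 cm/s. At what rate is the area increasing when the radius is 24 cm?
576π cm²/s

A = πr²
dA/dt = 2πr · dr/dt = 2π(24)(12) = 576π cm²/s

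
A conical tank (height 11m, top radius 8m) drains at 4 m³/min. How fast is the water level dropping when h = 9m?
121/(1296π) ≈ 0.02972 m/min

r/h = 8/11, so r = (8/11)h
V = (1/3)πr²h = (1/3)π((8/11)h)²h = (64/363)πh³
dV/dh = (64/121)πh²
dh/dt = (dV/dt)/(dV/dh) = -4/((64/121)π·9²) = -121/(1296π) m/min
The level is dropping at 121/(1296π) ≈ 0.02972 m/min.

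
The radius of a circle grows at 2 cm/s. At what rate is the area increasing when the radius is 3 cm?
12π cm²/s

A = πr²
dA/dt = 2πr · dr/dt = 2π(3)(2) = 12π cm²/s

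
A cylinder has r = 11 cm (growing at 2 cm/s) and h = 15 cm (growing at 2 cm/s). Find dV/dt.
902π cm³/s

V = πr²h
dV/dt = 2πrh·dr/dt + πr²·dh/dt
= 2π(11)(15)(2) + π(11)²(2)
= 902π cm³/s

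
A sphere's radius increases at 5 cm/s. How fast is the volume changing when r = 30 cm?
18000π cm³/s

V = (4/3)πr³
dV/dt = dV/dr · dr/dt = 4πr² · 5
At r = 30: dV/dt = 18000π cm³/s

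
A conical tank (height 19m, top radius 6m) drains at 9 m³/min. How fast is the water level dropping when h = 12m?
361/(576π) ≈ 0.1995 m/min

r/h = 6/19, so r = (6/19)h
V = (1/3)πr²h = (1/3)π((6/19)h)²h = (12/361)πh³
dV/dh = (36/361)πh²
dh/dt = (dV/dt)/(dV/dh) = -9/((36/361)π·12²) = -361/(576π) m/min
The level is dropping at 361/(576π) ≈ 0.1995 m/min.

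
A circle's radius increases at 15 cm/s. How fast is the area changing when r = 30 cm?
900π cm²/s

A = πr²
dA/dt = 2πr · dr/dt = 2π(30)(15) = 900π cm²/s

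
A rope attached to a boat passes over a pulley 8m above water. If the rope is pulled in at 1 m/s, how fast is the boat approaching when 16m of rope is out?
2√3/3 ≈ 1.155 m/s

rope² = x² + 8²
x = √(16² - 8²) = 8√3
dx/dt = (rope/x) · d(rope)/dt = (16/(8√3)) · (-1) = -2√3/3 m/s
The boat approaches at 2√3/3 ≈ 1.155 m/s.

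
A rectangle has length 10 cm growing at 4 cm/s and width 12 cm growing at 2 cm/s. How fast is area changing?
68 cm²/s

A = lw
dA/dt = w·dl/dt + l·dw/dt = 12·4 + 10·2 = 68 cm²/s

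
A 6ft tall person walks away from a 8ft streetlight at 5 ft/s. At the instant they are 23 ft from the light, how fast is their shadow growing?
15 ft/s

By similar triangles: 8/(x+s) = 6/s
Solving: s = 6x/2
ds/dt = 6/2 · dx/dt = 3 · 5 = 15 ft/s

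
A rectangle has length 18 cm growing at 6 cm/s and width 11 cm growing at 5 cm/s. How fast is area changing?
156 cm²/s

A = lw
dA/dt = w·dl/dt + l·dw/dt = 11·6 + 18·5 = 156 cm²/s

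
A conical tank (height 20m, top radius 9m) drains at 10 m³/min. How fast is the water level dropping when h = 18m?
1000/(6561π) ≈ 0.04852 m/min

r/h = 9/20, so r = (9/20)h
V = (1/3)πr²h = (1/3)π((9/20)h)²h = (27/400)πh³
dV/dh = (81/400)πh²
dh/dt = (dV/dt)/(dV/dh) = -10/((81/400)π·18²) = -1000/(6561π) m/min
The level is dropping at 1000/(6561π) ≈ 0.04852 m/min.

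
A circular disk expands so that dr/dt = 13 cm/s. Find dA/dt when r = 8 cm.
208π cm²/s

A = πr²
dA/dt = 2πr · dr/dt = 2π(8)(13) = 208π cm²/s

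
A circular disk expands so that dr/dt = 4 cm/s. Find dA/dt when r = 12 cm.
96π cm²/s

A = πr²
dA/dt = 2πr · dr/dt = 2π(12)(4) = 96π cm²/s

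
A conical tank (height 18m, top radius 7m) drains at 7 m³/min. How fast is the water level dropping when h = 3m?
36/(7π) ≈ 1.637 m/min

r/h = 7/18, so r = (7/18)h
V = (1/3)πr²h = (1/3)π((7/18)h)²h = (49/972)πh³
dV/dh = (49/324)πh²
dh/dt = (dV/dt)/(dV/dh) = -7/((49/324)π·3²) = -36/(7π) m/min
The level is dropping at 36/(7π) ≈ 1.637 m/min.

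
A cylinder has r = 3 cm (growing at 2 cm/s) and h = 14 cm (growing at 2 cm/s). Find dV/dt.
186π cm³/s

V = πr²h
dV/dt = 2πrh·dr/dt + πr²·dh/dt
= 2π(3)(14)(2) + π(3)²(2)
= 186π cm³/s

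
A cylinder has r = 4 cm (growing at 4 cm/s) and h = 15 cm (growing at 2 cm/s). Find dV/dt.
512π cm³/s

V = πr²h
dV/dt = 2πrh·dr/dt + πr²·dh/dt
= 2π(4)(15)(4) + π(4)²(2)
= 512π cm³/s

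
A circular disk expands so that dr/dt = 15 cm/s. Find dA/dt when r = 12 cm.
360π cm²/s

A = πr²
dA/dt = 2πr · dr/dt = 2π(12)(15) = 360π cm²/s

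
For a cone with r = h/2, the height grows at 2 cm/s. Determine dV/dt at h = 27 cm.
729π/2 cm³/s

V = (1/3)π(h/2)²h = πh³/12
dV/dt = πh²/4 · 2
At h = 27: dV/dt = 729π/2 cm³/s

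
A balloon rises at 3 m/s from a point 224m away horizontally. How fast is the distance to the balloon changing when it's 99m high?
297√59977/59977 ≈ 1.213 m/s

z² = 224² + y²
z = √(224² + 99²) = √59977
dz/dt = y/z · dy/dt = 99/√59977 · 3 = 297√59977/59977 ≈ 1.213 m/s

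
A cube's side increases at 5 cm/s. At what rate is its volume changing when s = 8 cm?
960 cm³/s

V = s³
dV/dt = 3s² · ds/dt = 3·8²·5 = 960 cm³/s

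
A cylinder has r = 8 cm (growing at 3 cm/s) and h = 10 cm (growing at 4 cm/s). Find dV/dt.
736π cm³/s

V = πr²h
dV/dt = 2πrh·dr/dt + πr²·dh/dt
= 2π(8)(10)(3) + π(8)²(4)
= 736π cm³/s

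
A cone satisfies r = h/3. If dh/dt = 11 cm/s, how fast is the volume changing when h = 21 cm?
539π cm³/s

V = (1/3)π(h/3)²h = πh³/27
dV/dt = πh²/9 · 11
At h = 21: dV/dt = 539π cm³/s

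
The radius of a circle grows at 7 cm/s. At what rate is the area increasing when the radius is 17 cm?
238π cm²/s

A = πr²
dA/dt = 2πr · dr/dt = 2π(17)(7) = 238π cm²/s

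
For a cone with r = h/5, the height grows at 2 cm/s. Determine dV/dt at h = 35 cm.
98π cm³/s

V = (1/3)π(h/5)²h = πh³/75
dV/dt = πh²/25 · 2
At h = 35: dV/dt = 98π cm³/s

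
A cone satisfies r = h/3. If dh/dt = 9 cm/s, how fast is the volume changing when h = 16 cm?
256π cm³/s

V = (1/3)π(h/3)²h = πh³/27
dV/dt = πh²/9 · 9
At h = 16: dV/dt = 256π cm³/s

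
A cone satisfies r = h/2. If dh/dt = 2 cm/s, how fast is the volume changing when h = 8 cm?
32π cm³/s

V = (1/3)π(h/2)²h = πh³/12
dV/dt = πh²/4 · 2
At h = 8: dV/dt = 32π cm³/s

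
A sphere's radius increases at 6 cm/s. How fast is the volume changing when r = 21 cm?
10584π cm³/s

V = (4/3)πr³
dV/dt = dV/dr · dr/dt = 4πr² · 6
At r = 21: dV/dt = 10584π cm³/s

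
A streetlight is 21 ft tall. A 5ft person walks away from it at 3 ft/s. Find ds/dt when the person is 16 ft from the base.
15/16 ft/s

By similar triangles: 21/(x+s) = 5/s
Solving: s = 5x/16
ds/dt = 5/16 · dx/dt = 5/16 · 3 = 15/16 ft/s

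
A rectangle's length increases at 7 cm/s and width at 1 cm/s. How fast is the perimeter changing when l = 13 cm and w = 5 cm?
16 cm/s

P = 2(l + w)
dP/dt = 2(dl/dt + dw/dt) = 2(7 + 1) = 16 cm/s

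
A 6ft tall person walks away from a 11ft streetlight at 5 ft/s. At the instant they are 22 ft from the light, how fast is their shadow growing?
6 ft/s

By similar triangles: 11/(x+s) = 6/s
Solving: s = 6x/5
ds/dt = 6/5 · dx/dt = 6/5 · 5 = 6 ft/s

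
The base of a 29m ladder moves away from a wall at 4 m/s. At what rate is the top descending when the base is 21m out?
21/5 = 4.2 m/s

x² + y² = 29²
2x·dx/dt + 2y·dy/dt = 0
dy/dt = -x/y · dx/dt = -21/20 · 4 = -21/5 m/s
The top is descending at 21/5 = 4.2 m/s.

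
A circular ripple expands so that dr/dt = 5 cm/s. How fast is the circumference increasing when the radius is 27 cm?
10π cm/s

C = 2πr
dC/dt = 2π · dr/dt = 2π · 5 = 10π cm/s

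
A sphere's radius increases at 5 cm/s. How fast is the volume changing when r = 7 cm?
980π cm³/s

V = (4/3)πr³
dV/dt = dV/dr · dr/dt = 4πr² · 5
At r = 7: dV/dt = 980π cm³/s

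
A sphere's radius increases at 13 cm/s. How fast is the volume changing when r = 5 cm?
1300π cm³/s

V = (4/3)πr³
dV/dt = dV/dr · dr/dt = 4πr² · 13
At r = 5: dV/dt = 1300π cm³/s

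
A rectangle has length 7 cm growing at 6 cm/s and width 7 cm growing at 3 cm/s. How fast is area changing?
63 cm²/s

A = lw
dA/dt = w·dl/dt + l·dw/dt = 7·6 + 7·3 = 63 cm²/s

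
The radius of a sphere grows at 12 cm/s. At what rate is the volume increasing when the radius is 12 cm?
6912π cm³/s

V = (4/3)πr³
dV/dt = dV/dr · dr/dt = 4πr² · 12
At r = 12: dV/dt = 6912π cm³/s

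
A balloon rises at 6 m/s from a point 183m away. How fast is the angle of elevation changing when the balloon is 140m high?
0.020682 rad/s

tan(θ) = y/183
sec²(θ) · dθ/dt = (1/183) · dy/dt
dθ/dt = cos²(θ)/183 · 6 = 183/(183² + 140²) · 6
dθ/dt = 0.020682 rad/s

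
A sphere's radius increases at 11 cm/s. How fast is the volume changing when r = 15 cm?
9900π cm³/s

V = (4/3)πr³
dV/dt = dV/dr · dr/dt = 4πr² · 11
At r = 15: dV/dt = 9900π cm³/s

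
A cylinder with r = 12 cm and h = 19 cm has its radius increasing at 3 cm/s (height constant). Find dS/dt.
258π cm²/s

S = 2πrh + 2πr² (lateral + bases)
dS/dt = (2πh + 4πr)·dr/dt = (2π·19 + 4π·12)·3
= 258π cm²/s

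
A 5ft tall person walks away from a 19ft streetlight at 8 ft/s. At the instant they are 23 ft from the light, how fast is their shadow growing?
20/7 ft/s

By similar triangles: 19/(x+s) = 5/s
Solving: s = 5x/14
ds/dt = 5/14 · dx/dt = 5/14 · 8 = 20/7 ft/s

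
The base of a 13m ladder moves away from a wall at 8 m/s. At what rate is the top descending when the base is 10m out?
80√69/69 ≈ 9.631 m/s

x² + y² = 13²
2x·dx/dt + 2y·dy/dt = 0
dy/dt = -x/y · dx/dt = -10/√69 · 8 = -80√69/69 m/s
The top is descending at 80√69/69 ≈ 9.631 m/s.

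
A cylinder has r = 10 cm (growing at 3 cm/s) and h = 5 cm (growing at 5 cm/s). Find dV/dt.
800π cm³/s

V = πr²h
dV/dt = 2πrh·dr/dt + πr²·dh/dt
= 2π(10)(5)(3) + π(10)²(5)
= 800π cm³/s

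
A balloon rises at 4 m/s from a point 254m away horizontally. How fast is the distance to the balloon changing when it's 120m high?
240√19729/19729 ≈ 1.709 m/s

z² = 254² + y²
z = √(254² + 120²) = 2√19729
dz/dt = y/z · dy/dt = 120/(2√19729) · 4 = 240√19729/19729 ≈ 1.709 m/s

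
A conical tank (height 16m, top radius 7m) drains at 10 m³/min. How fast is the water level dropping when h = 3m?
2560/(441π) ≈ 1.848 m/min

r/h = 7/16, so r = (7/16)h
V = (1/3)πr²h = (1/3)π((7/16)h)²h = (49/768)πh³
dV/dh = (49/256)πh²
dh/dt = (dV/dt)/(dV/dh) = -10/((49/256)π·3²) = -2560/(441π) m/min
The level is dropping at 2560/(441π) ≈ 1.848 m/min.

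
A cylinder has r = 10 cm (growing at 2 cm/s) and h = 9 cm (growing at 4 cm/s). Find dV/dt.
760π cm³/s

V = πr²h
dV/dt = 2πrh·dr/dt + πr²·dh/dt
= 2π(10)(9)(2) + π(10)²(4)
= 760π cm³/s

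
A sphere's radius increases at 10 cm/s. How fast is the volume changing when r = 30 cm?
36000π cm³/s

V = (4/3)πr³
dV/dt = dV/dr · dr/dt = 4πr² · 10
At r = 30: dV/dt = 36000π cm³/s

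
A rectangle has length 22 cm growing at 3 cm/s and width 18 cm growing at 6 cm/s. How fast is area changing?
186 cm²/s

A = lw
dA/dt = w·dl/dt + l·dw/dt = 18·3 + 22·6 = 186 cm²/s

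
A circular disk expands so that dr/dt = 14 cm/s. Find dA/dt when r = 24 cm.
672π cm²/s

A = πr²
dA/dt = 2πr · dr/dt = 2π(24)(14) = 672π cm²/s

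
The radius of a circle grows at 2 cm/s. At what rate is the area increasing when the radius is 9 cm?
36π cm²/s

A = πr²
dA/dt = 2πr · dr/dt = 2π(9)(2) = 36π cm²/s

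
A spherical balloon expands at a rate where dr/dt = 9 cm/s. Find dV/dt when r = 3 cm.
324π cm³/s

V = (4/3)πr³
dV/dt = dV/dr · dr/dt = 4πr² · 9
At r = 3: dV/dt = 324π cm³/s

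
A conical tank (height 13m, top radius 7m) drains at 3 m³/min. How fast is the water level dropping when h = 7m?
507/(2401π) ≈ 0.06721 m/min

r/h = 7/13, so r = (7/13)h
V = (1/3)πr²h = (1/3)π((7/13)h)²h = (49/507)πh³
dV/dh = (49/169)πh²
dh/dt = (dV/dt)/(dV/dh) = -3/((49/169)π·7²) = -507/(2401π) m/min
The level is dropping at 507/(2401π) ≈ 0.06721 m/min.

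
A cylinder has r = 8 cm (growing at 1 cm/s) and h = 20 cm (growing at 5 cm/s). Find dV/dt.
640π cm³/s

V = πr²h
dV/dt = 2πrh·dr/dt + πr²·dh/dt
= 2π(8)(20)(1) + π(8)²(5)
= 640π cm³/s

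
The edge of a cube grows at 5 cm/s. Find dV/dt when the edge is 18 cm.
4860 cm³/s

V = s³
dV/dt = 3s² · ds/dt = 3·18²·5 = 4860 cm³/s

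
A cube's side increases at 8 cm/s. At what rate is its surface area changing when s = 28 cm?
2688 cm²/s

A = 6s²
dA/dt = 12s · ds/dt = 12·28·8 = 2688 cm²/s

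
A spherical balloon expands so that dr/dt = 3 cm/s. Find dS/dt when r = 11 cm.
264π cm²/s

S = 4πr²
dS/dt = dS/dr · dr/dt = 8πr · 3
At r = 11: dS/dt = 264π cm²/s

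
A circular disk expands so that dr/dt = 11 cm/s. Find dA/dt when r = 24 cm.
528π cm²/s

A = πr²
dA/dt = 2πr · dr/dt = 2π(24)(11) = 528π cm²/s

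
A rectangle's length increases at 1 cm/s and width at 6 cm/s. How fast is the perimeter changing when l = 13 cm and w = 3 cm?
14 cm/s

P = 2(l + w)
dP/dt = 2(dl/dt + dw/dt) = 2(1 + 6) = 14 cm/s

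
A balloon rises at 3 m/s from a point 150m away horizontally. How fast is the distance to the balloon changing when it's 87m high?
87√3341/3341 ≈ 1.505 m/s

z² = 150² + y²
z = √(150² + 87²) = 3√3341
dz/dt = y/z · dy/dt = 87/(3√3341) · 3 = 87√3341/3341 ≈ 1.505 m/s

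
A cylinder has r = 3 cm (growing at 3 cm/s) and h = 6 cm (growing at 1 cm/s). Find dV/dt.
117π cm³/s

V = πr²h
dV/dt = 2πrh·dr/dt + πr²·dh/dt
= 2π(3)(6)(3) + π(3)²(1)
= 117π cm³/s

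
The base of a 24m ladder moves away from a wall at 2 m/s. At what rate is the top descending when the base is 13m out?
26√407/407 ≈ 1.289 m/s

x² + y² = 24²
2x·dx/dt + 2y·dy/dt = 0
dy/dt = -x/y · dx/dt = -13/√407 · 2 = -26√407/407 m/s
The top is descending at 26√407/407 ≈ 1.289 m/s.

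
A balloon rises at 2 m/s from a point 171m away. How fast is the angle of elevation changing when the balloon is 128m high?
0.007496 rad/s

tan(θ) = y/171
sec²(θ) · dθ/dt = (1/171) · dy/dt
dθ/dt = cos²(θ)/171 · 2 = 171/(171² + 128²) · 2
dθ/dt = 0.007496 rad/s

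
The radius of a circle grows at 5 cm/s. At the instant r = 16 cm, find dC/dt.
10π cm/s

C = 2πr
dC/dt = 2π · dr/dt = 2π · 5 = 10π cm/s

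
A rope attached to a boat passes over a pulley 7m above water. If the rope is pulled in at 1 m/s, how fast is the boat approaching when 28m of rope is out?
4√15/15 ≈ 1.033 m/s

rope² = x² + 7²
x = √(28² - 7²) = 7√15
dx/dt = (rope/x) · d(rope)/dt = (28/(7√15)) · (-1) = -4√15/15 m/s
The boat approaches at 4√15/15 ≈ 1.033 m/s.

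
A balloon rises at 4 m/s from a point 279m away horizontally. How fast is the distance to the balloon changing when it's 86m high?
344√85237/85237 ≈ 1.178 m/s

z² = 279² + y²
z = √(279² + 86²) = √85237
dz/dt = y/z · dy/dt = 86/√85237 · 4 = 344√85237/85237 ≈ 1.178 m/s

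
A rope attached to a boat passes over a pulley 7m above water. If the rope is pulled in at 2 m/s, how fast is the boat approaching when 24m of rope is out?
48√527/527 ≈ 2.091 m/s

rope² = x² + 7²
x = √(24² - 7²) = √527
dx/dt = (rope/x) · d(rope)/dt = (24/√527) · (-2) = -48√527/527 m/s
The boat approaches at 48√527/527 ≈ 2.091 m/s.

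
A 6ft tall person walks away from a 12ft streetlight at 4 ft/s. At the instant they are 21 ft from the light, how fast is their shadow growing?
4 ft/s

By similar triangles: 12/(x+s) = 6/s
Solving: s = 6x/6
ds/dt = 6/6 · dx/dt = 1 · 4 = 4 ft/s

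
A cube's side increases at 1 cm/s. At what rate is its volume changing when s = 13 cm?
507 cm³/s

V = s³
dV/dt = 3s² · ds/dt = 3·13²·1 = 507 cm³/s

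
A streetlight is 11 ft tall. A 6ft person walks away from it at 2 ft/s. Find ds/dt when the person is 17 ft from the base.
12/5 ft/s

By similar triangles: 11/(x+s) = 6/s
Solving: s = 6x/5
ds/dt = 6/5 · dx/dt = 6/5 · 2 = 12/5 ft/s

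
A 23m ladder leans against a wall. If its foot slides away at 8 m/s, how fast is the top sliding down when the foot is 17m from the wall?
34√15/15 ≈ 8.779 m/s

x² + y² = 23²
2x·dx/dt + 2y·dy/dt = 0
dy/dt = -x/y · dx/dt = -17/(4√15) · 8 = -34√15/15 m/s
The top is descending at 34√15/15 ≈ 8.779 m/s.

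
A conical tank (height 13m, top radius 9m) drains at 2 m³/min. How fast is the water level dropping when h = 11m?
338/(9801π) ≈ 0.01098 m/min

r/h = 9/13, so r = (9/13)h
V = (1/3)πr²h = (1/3)π((9/13)h)²h = (27/169)πh³
dV/dh = (81/169)πh²
dh/dt = (dV/dt)/(dV/dh) = -2/((81/169)π·11²) = -338/(9801π) m/min
The level is dropping at 338/(9801π) ≈ 0.01098 m/min.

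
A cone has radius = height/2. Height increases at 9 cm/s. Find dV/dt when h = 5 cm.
225π/4 cm³/s

V = (1/3)π(h/2)²h = πh³/12
dV/dt = πh²/4 · 9
At h = 5: dV/dt = 225π/4 cm³/s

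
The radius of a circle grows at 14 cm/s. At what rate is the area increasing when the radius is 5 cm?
140π cm²/s

A = πr²
dA/dt = 2πr · dr/dt = 2π(5)(14) = 140π cm²/s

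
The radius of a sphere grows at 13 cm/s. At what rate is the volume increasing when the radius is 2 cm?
208π cm³/s

V = (4/3)πr³
dV/dt = dV/dr · dr/dt = 4πr² · 13
At r = 2: dV/dt = 208π cm³/s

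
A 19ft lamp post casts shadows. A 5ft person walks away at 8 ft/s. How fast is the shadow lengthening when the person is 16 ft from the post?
20/7 ft/s

By similar triangles: 19/(x+s) = 5/s
Solving: s = 5x/14
ds/dt = 5/14 · dx/dt = 5/14 · 8 = 20/7 ft/s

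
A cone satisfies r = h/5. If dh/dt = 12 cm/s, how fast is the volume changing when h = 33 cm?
13068π/25 cm³/s

V = (1/3)π(h/5)²h = πh³/75
dV/dt = πh²/25 · 12
At h = 33: dV/dt = 13068π/25 cm³/s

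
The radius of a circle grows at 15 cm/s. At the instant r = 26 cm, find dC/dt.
30π cm/s

C = 2πr
dC/dt = 2π · dr/dt = 2π · 15 = 30π cm/s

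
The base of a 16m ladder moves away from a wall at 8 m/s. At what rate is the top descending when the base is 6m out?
24√55/55 ≈ 3.236 m/s

x² + y² = 16²
2x·dx/dt + 2y·dy/dt = 0
dy/dt = -x/y · dx/dt = -6/(2√55) · 8 = -24√55/55 m/s
The top is descending at 24√55/55 ≈ 3.236 m/s.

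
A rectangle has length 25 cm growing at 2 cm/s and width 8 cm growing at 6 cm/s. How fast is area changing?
166 cm²/s

A = lw
dA/dt = w·dl/dt + l·dw/dt = 8·2 + 25·6 = 166 cm²/s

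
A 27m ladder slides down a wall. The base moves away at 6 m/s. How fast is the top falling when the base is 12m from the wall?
24√65/65 ≈ 2.977 m/s

x² + y² = 27²
2x·dx/dt + 2y·dy/dt = 0
dy/dt = -x/y · dx/dt = -12/(3√65) · 6 = -24√65/65 m/s
The top is descending at 24√65/65 ≈ 2.977 m/s.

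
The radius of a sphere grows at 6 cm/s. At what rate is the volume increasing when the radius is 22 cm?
11616π cm³/s

V = (4/3)πr³
dV/dt = dV/dr · dr/dt = 4πr² · 6
At r = 22: dV/dt = 11616π cm³/s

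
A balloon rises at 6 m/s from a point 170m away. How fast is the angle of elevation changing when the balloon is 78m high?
0.029156 rad/s

tan(θ) = y/170
sec²(θ) · dθ/dt = (1/170) · dy/dt
dθ/dt = cos²(θ)/170 · 6 = 170/(170² + 78²) · 6
dθ/dt = 0.029156 rad/s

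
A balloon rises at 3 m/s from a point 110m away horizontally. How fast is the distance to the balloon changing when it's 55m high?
3√5/5 ≈ 1.342 m/s

z² = 110² + y²
z = √(110² + 55²) = 55√5
dz/dt = y/z · dy/dt = 55/(55√5) · 3 = 3√5/5 ≈ 1.342 m/s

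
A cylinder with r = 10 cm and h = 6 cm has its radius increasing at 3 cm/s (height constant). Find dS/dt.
156π cm²/s

S = 2πrh + 2πr² (lateral + bases)
dS/dt = (2πh + 4πr)·dr/dt = (2π·6 + 4π·10)·3
= 156π cm²/s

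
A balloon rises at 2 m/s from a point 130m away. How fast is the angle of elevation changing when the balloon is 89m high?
0.010475 rad/s

tan(θ) = y/130
sec²(θ) · dθ/dt = (1/130) · dy/dt
dθ/dt = cos²(θ)/130 · 2 = 130/(130² + 89²) · 2
dθ/dt = 0.010475 rad/s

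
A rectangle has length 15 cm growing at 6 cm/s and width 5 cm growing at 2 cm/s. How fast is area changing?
60 cm²/s

A = lw
dA/dt = w·dl/dt + l·dw/dt = 5·6 + 15·2 = 60 cm²/s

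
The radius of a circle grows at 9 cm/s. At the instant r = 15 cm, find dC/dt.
18π cm/s

C = 2πr
dC/dt = 2π · dr/dt = 2π · 9 = 18π cm/s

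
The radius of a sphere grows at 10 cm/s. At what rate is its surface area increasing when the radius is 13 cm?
1040π cm²/s

S = 4πr²
dS/dt = dS/dr · dr/dt = 8πr · 10
At r = 13: dS/dt = 1040π cm²/s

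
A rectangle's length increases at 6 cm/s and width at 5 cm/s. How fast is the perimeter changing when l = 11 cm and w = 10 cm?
22 cm/s

P = 2(l + w)
dP/dt = 2(dl/dt + dw/dt) = 2(6 + 5) = 22 cm/s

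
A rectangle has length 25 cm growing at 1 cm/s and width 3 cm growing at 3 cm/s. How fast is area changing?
78 cm²/s

A = lw
dA/dt = w·dl/dt + l·dw/dt = 3·1 + 25·3 = 78 cm²/s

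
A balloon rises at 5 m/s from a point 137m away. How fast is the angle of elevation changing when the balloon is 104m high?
0.023154 rad/s

tan(θ) = y/137
sec²(θ) · dθ/dt = (1/137) · dy/dt
dθ/dt = cos²(θ)/137 · 5 = 137/(137² + 104²) · 5
dθ/dt = 0.023154 rad/s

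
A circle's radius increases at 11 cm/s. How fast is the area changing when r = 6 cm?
132π cm²/s

A = πr²
dA/dt = 2πr · dr/dt = 2π(6)(11) = 132π cm²/s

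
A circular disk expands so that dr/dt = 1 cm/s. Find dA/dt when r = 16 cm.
32π cm²/s

A = πr²
dA/dt = 2πr · dr/dt = 2π(16)(1) = 32π cm²/s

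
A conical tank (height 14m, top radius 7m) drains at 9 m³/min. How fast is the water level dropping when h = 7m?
36/(49π) ≈ 0.2339 m/min

r/h = 7/14, so r = (1/2)h
V = (1/3)πr²h = (1/3)π((1/2)h)²h = (1/12)πh³
dV/dh = (1/4)πh²
dh/dt = (dV/dt)/(dV/dh) = -9/((1/4)π·7²) = -36/(49π) m/min
The level is dropping at 36/(49π) ≈ 0.2339 m/min.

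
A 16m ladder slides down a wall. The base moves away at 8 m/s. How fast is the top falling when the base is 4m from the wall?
8√15/15 ≈ 2.066 m/s

x² + y² = 16²
2x·dx/dt + 2y·dy/dt = 0
dy/dt = -x/y · dx/dt = -4/(4√15) · 8 = -8√15/15 m/s
The top is descending at 8√15/15 ≈ 2.066 m/s.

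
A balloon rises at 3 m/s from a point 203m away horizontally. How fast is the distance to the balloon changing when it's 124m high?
372√56585/56585 ≈ 1.564 m/s

z² = 203² + y²
z = √(203² + 124²) = √56585
dz/dt = y/z · dy/dt = 124/√56585 · 3 = 372√56585/56585 ≈ 1.564 m/s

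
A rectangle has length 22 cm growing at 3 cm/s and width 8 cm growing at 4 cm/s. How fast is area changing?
112 cm²/s

A = lw
dA/dt = w·dl/dt + l·dw/dt = 8·3 + 22·4 = 112 cm²/s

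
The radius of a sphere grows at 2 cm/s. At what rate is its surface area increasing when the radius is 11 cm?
176π cm²/s

S = 4πr²
dS/dt = dS/dr · dr/dt = 8πr · 2
At r = 11: dS/dt = 176π cm²/s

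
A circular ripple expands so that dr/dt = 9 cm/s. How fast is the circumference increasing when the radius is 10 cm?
18π cm/s

C = 2πr
dC/dt = 2π · dr/dt = 2π · 9 = 18π cm/s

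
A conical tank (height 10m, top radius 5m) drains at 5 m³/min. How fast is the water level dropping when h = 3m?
20/(9π) ≈ 0.7074 m/min

r/h = 5/10, so r = (1/2)h
V = (1/3)πr²h = (1/3)π((1/2)h)²h = (1/12)πh³
dV/dh = (1/4)πh²
dh/dt = (dV/dt)/(dV/dh) = -5/((1/4)π·3²) = -20/(9π) m/min
The level is dropping at 20/(9π) ≈ 0.7074 m/min.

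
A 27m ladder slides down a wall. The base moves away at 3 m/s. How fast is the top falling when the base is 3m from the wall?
3√5/20 ≈ 0.3354 m/s

x² + y² = 27²
2x·dx/dt + 2y·dy/dt = 0
dy/dt = -x/y · dx/dt = -3/(12√5) · 3 = -3√5/20 m/s
The top is descending at 3√5/20 ≈ 0.3354 m/s.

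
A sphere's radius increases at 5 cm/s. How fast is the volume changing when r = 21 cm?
8820π cm³/s

V = (4/3)πr³
dV/dt = dV/dr · dr/dt = 4πr² · 5
At r = 21: dV/dt = 8820π cm³/s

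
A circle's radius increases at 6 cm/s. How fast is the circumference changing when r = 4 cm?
12π cm/s

C = 2πr
dC/dt = 2π · dr/dt = 2π · 6 = 12π cm/s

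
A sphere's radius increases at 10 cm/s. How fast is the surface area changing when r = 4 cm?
320π cm²/s

S = 4πr²
dS/dt = dS/dr · dr/dt = 8πr · 10
At r = 4: dS/dt = 320π cm²/s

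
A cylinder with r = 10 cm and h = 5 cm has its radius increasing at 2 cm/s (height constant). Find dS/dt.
100π cm²/s

S = 2πrh + 2πr² (lateral + bases)
dS/dt = (2πh + 4πr)·dr/dt = (2π·5 + 4π·10)·2
= 100π cm²/s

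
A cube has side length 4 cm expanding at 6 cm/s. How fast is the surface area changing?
288 cm²/s

A = 6s²
dA/dt = 12s · ds/dt = 12·4·6 = 288 cm²/s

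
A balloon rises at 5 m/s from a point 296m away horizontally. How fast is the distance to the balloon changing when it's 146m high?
365√27233/27233 ≈ 2.212 m/s

z² = 296² + y²
z = √(296² + 146²) = 2√27233
dz/dt = y/z · dy/dt = 146/(2√27233) · 5 = 365√27233/27233 ≈ 2.212 m/s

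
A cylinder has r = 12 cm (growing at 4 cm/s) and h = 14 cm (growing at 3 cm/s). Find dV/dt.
1776π cm³/s

V = πr²h
dV/dt = 2πrh·dr/dt + πr²·dh/dt
= 2π(12)(14)(4) + π(12)²(3)
= 1776π cm³/s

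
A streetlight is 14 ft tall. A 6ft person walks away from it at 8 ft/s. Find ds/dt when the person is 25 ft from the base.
6 ft/s

By similar triangles: 14/(x+s) = 6/s
Solving: s = 6x/8
ds/dt = 6/8 · dx/dt = 3/4 · 8 = 6 ft/s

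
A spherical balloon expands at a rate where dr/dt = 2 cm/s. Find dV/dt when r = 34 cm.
9248π cm³/s

V = (4/3)πr³
dV/dt = dV/dr · dr/dt = 4πr² · 2
At r = 34: dV/dt = 9248π cm³/s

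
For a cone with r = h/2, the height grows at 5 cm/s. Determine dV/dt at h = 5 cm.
125π/4 cm³/s

V = (1/3)π(h/2)²h = πh³/12
dV/dt = πh²/4 · 5
At h = 5: dV/dt = 125π/4 cm³/s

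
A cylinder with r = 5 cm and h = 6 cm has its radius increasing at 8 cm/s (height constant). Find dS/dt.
256π cm²/s

S = 2πrh + 2πr² (lateral + bases)
dS/dt = (2πh + 4πr)·dr/dt = (2π·6 + 4π·5)·8
= 256π cm²/s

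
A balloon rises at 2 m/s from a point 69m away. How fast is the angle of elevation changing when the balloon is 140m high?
0.005665 rad/s

tan(θ) = y/69
sec²(θ) · dθ/dt = (1/69) · dy/dt
dθ/dt = cos²(θ)/69 · 2 = 69/(69² + 140²) · 2
dθ/dt = 0.005665 rad/s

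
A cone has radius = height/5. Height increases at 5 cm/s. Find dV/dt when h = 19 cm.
361π/5 cm³/s

V = (1/3)π(h/5)²h = πh³/75
dV/dt = πh²/25 · 5
At h = 19: dV/dt = 361π/5 cm³/s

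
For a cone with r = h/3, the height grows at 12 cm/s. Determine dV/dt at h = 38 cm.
5776π/3 cm³/s

V = (1/3)π(h/3)²h = πh³/27
dV/dt = πh²/9 · 12
At h = 38: dV/dt = 5776π/3 cm³/s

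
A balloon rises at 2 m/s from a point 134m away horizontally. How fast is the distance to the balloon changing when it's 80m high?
80√6089/6089 ≈ 1.025 m/s

z² = 134² + y²
z = √(134² + 80²) = 2√6089
dz/dt = y/z · dy/dt = 80/(2√6089) · 2 = 80√6089/6089 ≈ 1.025 m/s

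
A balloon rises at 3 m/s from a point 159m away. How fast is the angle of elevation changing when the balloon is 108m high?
0.012911 rad/s

tan(θ) = y/159
sec²(θ) · dθ/dt = (1/159) · dy/dt
dθ/dt = cos²(θ)/159 · 3 = 159/(159² + 108²) · 3
dθ/dt = 0.012911 rad/s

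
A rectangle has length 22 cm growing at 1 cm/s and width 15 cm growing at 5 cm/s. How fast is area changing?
125 cm²/s

A = lw
dA/dt = w·dl/dt + l·dw/dt = 15·1 + 22·5 = 125 cm²/s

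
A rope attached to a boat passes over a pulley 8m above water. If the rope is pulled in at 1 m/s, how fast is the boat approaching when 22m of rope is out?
11√105/105 ≈ 1.073 m/s

rope² = x² + 8²
x = √(22² - 8²) = 2√105
dx/dt = (rope/x) · d(rope)/dt = (22/(2√105)) · (-1) = -11√105/105 m/s
The boat approaches at 11√105/105 ≈ 1.073 m/s.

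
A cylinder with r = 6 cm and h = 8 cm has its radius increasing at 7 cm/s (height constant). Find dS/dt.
280π cm²/s

S = 2πrh + 2πr² (lateral + bases)
dS/dt = (2πh + 4πr)·dr/dt = (2π·8 + 4π·6)·7
= 280π cm²/s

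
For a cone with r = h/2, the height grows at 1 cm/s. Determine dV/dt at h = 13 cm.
169π/4 cm³/s

V = (1/3)π(h/2)²h = πh³/12
dV/dt = πh²/4 · 1
At h = 13: dV/dt = 169π/4 cm³/s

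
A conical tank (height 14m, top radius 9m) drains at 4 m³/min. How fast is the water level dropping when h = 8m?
49/(324π) ≈ 0.04814 m/min

r/h = 9/14, so r = (9/14)h
V = (1/3)πr²h = (1/3)π((9/14)h)²h = (27/196)πh³
dV/dh = (81/196)πh²
dh/dt = (dV/dt)/(dV/dh) = -4/((81/196)π·8²) = -49/(324π) m/min
The level is dropping at 49/(324π) ≈ 0.04814 m/min.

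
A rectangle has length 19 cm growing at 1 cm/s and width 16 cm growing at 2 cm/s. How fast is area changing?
54 cm²/s

A = lw
dA/dt = w·dl/dt + l·dw/dt = 16·1 + 19·2 = 54 cm²/s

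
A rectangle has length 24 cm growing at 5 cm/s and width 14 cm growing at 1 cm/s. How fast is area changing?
94 cm²/s

A = lw
dA/dt = w·dl/dt + l·dw/dt = 14·5 + 24·1 = 94 cm²/s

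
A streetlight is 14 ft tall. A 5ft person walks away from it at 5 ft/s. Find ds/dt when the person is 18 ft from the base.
25/9 ft/s

By similar triangles: 14/(x+s) = 5/s
Solving: s = 5x/9
ds/dt = 5/9 · dx/dt = 5/9 · 5 = 25/9 ft/s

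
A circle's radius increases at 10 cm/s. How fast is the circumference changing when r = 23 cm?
20π cm/s

C = 2πr
dC/dt = 2π · dr/dt = 2π · 10 = 20π cm/s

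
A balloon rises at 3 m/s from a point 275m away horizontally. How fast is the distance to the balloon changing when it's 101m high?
303√85826/85826 ≈ 1.034 m/s

z² = 275² + y²
z = √(275² + 101²) = √85826
dz/dt = y/z · dy/dt = 101/√85826 · 3 = 303√85826/85826 ≈ 1.034 m/s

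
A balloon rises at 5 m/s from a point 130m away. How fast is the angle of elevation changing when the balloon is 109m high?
0.022584 rad/s

tan(θ) = y/130
sec²(θ) · dθ/dt = (1/130) · dy/dt
dθ/dt = cos²(θ)/130 · 5 = 130/(130² + 109²) · 5
dθ/dt = 0.022584 rad/s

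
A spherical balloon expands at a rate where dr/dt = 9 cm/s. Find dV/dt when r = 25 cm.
22500π cm³/s

V = (4/3)πr³
dV/dt = dV/dr · dr/dt = 4πr² · 9
At r = 25: dV/dt = 22500π cm³/s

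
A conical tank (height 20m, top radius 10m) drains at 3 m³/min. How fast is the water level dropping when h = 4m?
3/(4π) ≈ 0.2387 m/min

r/h = 10/20, so r = (1/2)h
V = (1/3)πr²h = (1/3)π((1/2)h)²h = (1/12)πh³
dV/dh = (1/4)πh²
dh/dt = (dV/dt)/(dV/dh) = -3/((1/4)π·4²) = -3/(4π) m/min
The level is dropping at 3/(4π) ≈ 0.2387 m/min.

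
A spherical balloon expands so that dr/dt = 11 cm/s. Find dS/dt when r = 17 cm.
1496π cm²/s

S = 4πr²
dS/dt = dS/dr · dr/dt = 8πr · 11
At r = 17: dS/dt = 1496π cm²/s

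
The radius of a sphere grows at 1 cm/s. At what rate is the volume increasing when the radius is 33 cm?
4356π cm³/s

V = (4/3)πr³
dV/dt = dV/dr · dr/dt = 4πr² · 1
At r = 33: dV/dt = 4356π cm³/s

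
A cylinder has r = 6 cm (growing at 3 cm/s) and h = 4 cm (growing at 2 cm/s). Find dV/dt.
216π cm³/s

V = πr²h
dV/dt = 2πrh·dr/dt + πr²·dh/dt
= 2π(6)(4)(3) + π(6)²(2)
= 216π cm³/s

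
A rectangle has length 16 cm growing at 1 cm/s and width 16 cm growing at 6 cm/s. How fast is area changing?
112 cm²/s

A = lw
dA/dt = w·dl/dt + l·dw/dt = 16·1 + 16·6 = 112 cm²/s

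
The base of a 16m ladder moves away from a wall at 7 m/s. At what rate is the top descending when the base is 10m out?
35√39/39 ≈ 5.604 m/s

x² + y² = 16²
2x·dx/dt + 2y·dy/dt = 0
dy/dt = -x/y · dx/dt = -10/(2√39) · 7 = -35√39/39 m/s
The top is descending at 35√39/39 ≈ 5.604 m/s.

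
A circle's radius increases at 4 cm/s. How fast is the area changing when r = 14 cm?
112π cm²/s

A = πr²
dA/dt = 2πr · dr/dt = 2π(14)(4) = 112π cm²/s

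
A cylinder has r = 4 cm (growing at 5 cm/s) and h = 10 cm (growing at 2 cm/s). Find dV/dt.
432π cm³/s

V = πr²h
dV/dt = 2πrh·dr/dt + πr²·dh/dt
= 2π(4)(10)(5) + π(4)²(2)
= 432π cm³/s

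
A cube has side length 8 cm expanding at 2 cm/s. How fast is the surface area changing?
192 cm²/s

A = 6s²
dA/dt = 12s · ds/dt = 12·8·2 = 192 cm²/s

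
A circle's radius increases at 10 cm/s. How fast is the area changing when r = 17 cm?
340π cm²/s

A = πr²
dA/dt = 2πr · dr/dt = 2π(17)(10) = 340π cm²/s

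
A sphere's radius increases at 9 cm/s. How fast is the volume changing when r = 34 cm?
41616π cm³/s

V = (4/3)πr³
dV/dt = dV/dr · dr/dt = 4πr² · 9
At r = 34: dV/dt = 41616π cm³/s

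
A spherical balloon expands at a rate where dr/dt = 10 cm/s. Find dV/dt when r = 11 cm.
4840π cm³/s

V = (4/3)πr³
dV/dt = dV/dr · dr/dt = 4πr² · 10
At r = 11: dV/dt = 4840π cm³/s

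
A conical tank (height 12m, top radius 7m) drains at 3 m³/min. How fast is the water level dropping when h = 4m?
27/(49π) ≈ 0.1754 m/min

r/h = 7/12, so r = (7/12)h
V = (1/3)πr²h = (1/3)π((7/12)h)²h = (49/432)πh³
dV/dh = (49/144)πh²
dh/dt = (dV/dt)/(dV/dh) = -3/((49/144)π·4²) = -27/(49π) m/min
The level is dropping at 27/(49π) ≈ 0.1754 m/min.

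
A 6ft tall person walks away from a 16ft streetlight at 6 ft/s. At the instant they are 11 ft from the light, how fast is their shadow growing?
18/5 ft/s

By similar triangles: 16/(x+s) = 6/s
Solving: s = 6x/10
ds/dt = 6/10 · dx/dt = 3/5 · 6 = 18/5 ft/s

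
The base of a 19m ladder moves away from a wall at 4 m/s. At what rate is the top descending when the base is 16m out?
64√105/105 ≈ 6.246 m/s

x² + y² = 19²
2x·dx/dt + 2y·dy/dt = 0
dy/dt = -x/y · dx/dt = -16/√105 · 4 = -64√105/105 m/s
The top is descending at 64√105/105 ≈ 6.246 m/s.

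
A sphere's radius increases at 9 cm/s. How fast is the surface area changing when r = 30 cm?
2160π cm²/s

S = 4πr²
dS/dt = dS/dr · dr/dt = 8πr · 9
At r = 30: dS/dt = 2160π cm²/s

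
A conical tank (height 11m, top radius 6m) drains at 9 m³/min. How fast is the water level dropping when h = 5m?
121/(100π) ≈ 0.3852 m/min

r/h = 6/11, so r = (6/11)h
V = (1/3)πr²h = (1/3)π((6/11)h)²h = (12/121)πh³
dV/dh = (36/121)πh²
dh/dt = (dV/dt)/(dV/dh) = -9/((36/121)π·5²) = -121/(100π) m/min
The level is dropping at 121/(100π) ≈ 0.3852 m/min.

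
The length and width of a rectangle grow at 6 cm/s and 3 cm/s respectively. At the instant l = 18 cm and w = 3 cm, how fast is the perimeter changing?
18 cm/s

P = 2(l + w)
dP/dt = 2(dl/dt + dw/dt) = 2(6 + 3) = 18 cm/s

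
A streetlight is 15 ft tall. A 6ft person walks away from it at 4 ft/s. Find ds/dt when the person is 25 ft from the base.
8/3 ft/s

By similar triangles: 15/(x+s) = 6/s
Solving: s = 6x/9
ds/dt = 6/9 · dx/dt = 2/3 · 4 = 8/3 ft/s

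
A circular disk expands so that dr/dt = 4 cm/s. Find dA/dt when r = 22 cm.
176π cm²/s

A = πr²
dA/dt = 2πr · dr/dt = 2π(22)(4) = 176π cm²/s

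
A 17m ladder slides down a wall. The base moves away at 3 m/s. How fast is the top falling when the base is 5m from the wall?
5√66/44 ≈ 0.9232 m/s

x² + y² = 17²
2x·dx/dt + 2y·dy/dt = 0
dy/dt = -x/y · dx/dt = -5/(2√66) · 3 = -5√66/44 m/s
The top is descending at 5√66/44 ≈ 0.9232 m/s.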